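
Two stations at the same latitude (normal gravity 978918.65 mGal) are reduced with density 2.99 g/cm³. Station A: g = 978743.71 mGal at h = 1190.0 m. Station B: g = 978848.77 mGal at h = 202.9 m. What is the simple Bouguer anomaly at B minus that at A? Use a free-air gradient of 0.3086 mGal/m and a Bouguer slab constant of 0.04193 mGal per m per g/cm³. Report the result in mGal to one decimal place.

-75.8

Δg_SB(A) = 978743.71 − 978918.65 + 0.3086×1190.0 − 0.04193×2.99×1190.0 = 43.10 mGal
Δg_SB(B) = 978848.77 − 978918.65 + 0.3086×202.9 − 0.04193×2.99×202.9 = -32.70 mGal
Difference = -32.70 − (43.10) = -75.80 mGal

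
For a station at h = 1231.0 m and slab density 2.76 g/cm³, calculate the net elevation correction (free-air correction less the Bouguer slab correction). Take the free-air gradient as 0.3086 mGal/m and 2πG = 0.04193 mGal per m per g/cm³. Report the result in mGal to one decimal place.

Combined gradient = 0.3086 − 0.04193 × 2.76 = 0.1928732 mGal/m
Combined elevation correction = 0.1928732 × 1231.0 = 237.4 mGal

237.4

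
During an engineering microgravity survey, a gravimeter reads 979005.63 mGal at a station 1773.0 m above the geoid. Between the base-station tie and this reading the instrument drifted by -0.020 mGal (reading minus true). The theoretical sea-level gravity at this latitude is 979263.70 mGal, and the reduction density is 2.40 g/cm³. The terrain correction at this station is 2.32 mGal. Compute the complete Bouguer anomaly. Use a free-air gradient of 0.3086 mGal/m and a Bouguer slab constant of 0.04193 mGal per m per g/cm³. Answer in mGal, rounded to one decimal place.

Drift-corrected reading = 979005.63 − (-0.020) = 979005.650 mGal
Free-air correction = 0.3086 × 1773.0 = 547.15 mGal
Free-air anomaly = 979005.650 − 979263.70 + (547.15) = 289.100 mGal
Bouguer slab correction = 0.04193 × 2.40 × 1773.0 = 178.42 mGal
Simple Bouguer anomaly = 289.100 − (178.42) = 110.680 mGal
Complete Bouguer anomaly = 110.680 + 2.32 = 113.000 mGal

113.0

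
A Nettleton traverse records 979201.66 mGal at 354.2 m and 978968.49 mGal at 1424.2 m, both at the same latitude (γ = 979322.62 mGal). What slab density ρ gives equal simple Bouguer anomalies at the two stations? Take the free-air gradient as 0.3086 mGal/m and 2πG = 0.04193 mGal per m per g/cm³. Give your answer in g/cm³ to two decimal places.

Δg_obs = 978968.49 − 979201.66 = -233.17 mGal over Δh = 1424.2 − 354.2 = 1070.0 m
Equal Bouguer anomalies ⇒ Δg_obs + (0.3086 − 0.04193ρ)·Δh = 0
0.3086 − 0.04193ρ = −Δg_obs/Δh = 0.21792
ρ = (0.3086 − 0.21792) / 0.04193 = 2.16 g/cm³

2.16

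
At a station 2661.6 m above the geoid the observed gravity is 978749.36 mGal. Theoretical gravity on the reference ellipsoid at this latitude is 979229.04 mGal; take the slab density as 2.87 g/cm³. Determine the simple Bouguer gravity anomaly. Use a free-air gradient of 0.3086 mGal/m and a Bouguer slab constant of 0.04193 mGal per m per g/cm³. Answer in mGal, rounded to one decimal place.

Free-air correction = 0.3086 × 2661.6 = 821.37 mGal
Free-air anomaly = 978749.36 − 979229.04 + (821.37) = 341.69 mGal
Bouguer slab correction = 0.04193 × 2.87 × 2661.6 = 320.29 mGal
Simple Bouguer anomaly = 341.69 − (320.29) = 21.40 mGal

21.4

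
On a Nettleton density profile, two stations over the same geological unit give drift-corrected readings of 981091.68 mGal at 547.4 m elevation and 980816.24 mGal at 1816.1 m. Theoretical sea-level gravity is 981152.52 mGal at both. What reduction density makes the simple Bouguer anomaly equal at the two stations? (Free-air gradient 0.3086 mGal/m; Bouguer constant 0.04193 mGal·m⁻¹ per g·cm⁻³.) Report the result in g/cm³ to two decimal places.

Δg_obs = 980816.24 − 981091.68 = -275.44 mGal over Δh = 1816.1 − 547.4 = 1268.7 m
Equal Bouguer anomalies ⇒ Δg_obs + (0.3086 − 0.04193ρ)·Δh = 0
0.3086 − 0.04193ρ = −Δg_obs/Δh = 0.21710
ρ = (0.3086 − 0.21710) / 0.04193 = 2.18 g/cm³

2.18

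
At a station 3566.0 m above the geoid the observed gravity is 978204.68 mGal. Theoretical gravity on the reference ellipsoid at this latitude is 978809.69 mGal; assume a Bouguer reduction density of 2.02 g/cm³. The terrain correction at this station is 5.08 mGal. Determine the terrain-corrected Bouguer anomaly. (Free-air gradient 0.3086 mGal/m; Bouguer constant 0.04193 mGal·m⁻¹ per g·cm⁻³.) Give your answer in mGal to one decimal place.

Free-air correction = 0.3086 × 3566.0 = 1100.47 mGal
Free-air anomaly = 978204.68 − 978809.69 + (1100.47) = 495.46 mGal
Bouguer slab correction = 0.04193 × 2.02 × 3566.0 = 302.04 mGal
Simple Bouguer anomaly = 495.46 − (302.04) = 193.42 mGal
Complete Bouguer anomaly = 193.42 + 5.08 = 198.50 mGal

198.5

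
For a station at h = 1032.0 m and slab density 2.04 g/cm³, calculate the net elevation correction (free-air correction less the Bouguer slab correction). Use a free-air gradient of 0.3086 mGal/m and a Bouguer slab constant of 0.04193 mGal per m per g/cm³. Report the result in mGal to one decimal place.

Combined gradient = 0.3086 − 0.04193 × 2.04 = 0.2230628 mGal/m
Combined elevation correction = 0.2230628 × 1032.0 = 230.2 mGal

230.2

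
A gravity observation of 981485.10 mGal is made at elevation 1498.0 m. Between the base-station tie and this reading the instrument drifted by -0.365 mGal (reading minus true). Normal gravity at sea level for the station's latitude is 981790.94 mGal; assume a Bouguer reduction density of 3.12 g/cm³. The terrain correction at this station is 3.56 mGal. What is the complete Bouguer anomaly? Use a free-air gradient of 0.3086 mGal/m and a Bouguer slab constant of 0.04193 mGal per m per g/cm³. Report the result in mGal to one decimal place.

Drift-corrected reading = 981485.10 − (-0.365) = 981485.465 mGal
Free-air correction = 0.3086 × 1498.0 = 462.28 mGal
Free-air anomaly = 981485.465 − 981790.94 + (462.28) = 156.805 mGal
Bouguer slab correction = 0.04193 × 3.12 × 1498.0 = 195.97 mGal
Simple Bouguer anomaly = 156.805 − (195.97) = -39.165 mGal
Complete Bouguer anomaly = -39.165 + 3.56 = -35.605 mGal

-35.6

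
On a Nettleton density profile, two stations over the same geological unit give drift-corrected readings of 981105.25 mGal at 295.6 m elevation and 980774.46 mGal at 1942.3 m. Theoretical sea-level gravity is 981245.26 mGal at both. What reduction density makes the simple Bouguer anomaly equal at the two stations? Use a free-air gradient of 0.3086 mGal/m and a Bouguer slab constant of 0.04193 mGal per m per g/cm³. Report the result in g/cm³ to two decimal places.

2.57

Δg_obs = 980774.46 − 981105.25 = -330.79 mGal over Δh = 1942.3 − 295.6 = 1646.7 m
Equal Bouguer anomalies ⇒ Δg_obs + (0.3086 − 0.04193ρ)·Δh = 0
0.3086 − 0.04193ρ = −Δg_obs/Δh = 0.20088
ρ = (0.3086 − 0.20088) / 0.04193 = 2.57 g/cm³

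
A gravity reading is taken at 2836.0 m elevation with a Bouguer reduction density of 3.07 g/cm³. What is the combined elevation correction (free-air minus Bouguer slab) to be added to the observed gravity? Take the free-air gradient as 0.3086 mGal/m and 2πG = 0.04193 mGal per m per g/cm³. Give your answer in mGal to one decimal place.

510.1

Combined gradient = 0.3086 − 0.04193 × 3.07 = 0.1798749 mGal/m
Combined elevation correction = 0.1798749 × 2836.0 = 510.1 mGal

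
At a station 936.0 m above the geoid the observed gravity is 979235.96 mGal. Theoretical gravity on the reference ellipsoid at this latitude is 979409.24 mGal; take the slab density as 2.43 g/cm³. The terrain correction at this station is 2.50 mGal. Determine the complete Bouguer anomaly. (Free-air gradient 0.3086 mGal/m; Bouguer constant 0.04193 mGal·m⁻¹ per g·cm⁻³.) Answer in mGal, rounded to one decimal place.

Free-air correction = 0.3086 × 936.0 = 288.85 mGal
Free-air anomaly = 979235.96 − 979409.24 + (288.85) = 115.57 mGal
Bouguer slab correction = 0.04193 × 2.43 × 936.0 = 95.37 mGal
Simple Bouguer anomaly = 115.57 − (95.37) = 20.20 mGal
Complete Bouguer anomaly = 20.20 + 2.50 = 22.70 mGal

22.7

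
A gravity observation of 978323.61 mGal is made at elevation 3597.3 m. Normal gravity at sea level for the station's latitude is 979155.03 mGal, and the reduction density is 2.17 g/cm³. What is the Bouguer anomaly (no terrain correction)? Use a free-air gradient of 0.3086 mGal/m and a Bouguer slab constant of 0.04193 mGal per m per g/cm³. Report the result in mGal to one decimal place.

Free-air correction = 0.3086 × 3597.3 = 1110.13 mGal
Free-air anomaly = 978323.61 − 979155.03 + (1110.13) = 278.71 mGal
Bouguer slab correction = 0.04193 × 2.17 × 3597.3 = 327.31 mGal
Simple Bouguer anomaly = 278.71 − (327.31) = -48.60 mGal

-48.6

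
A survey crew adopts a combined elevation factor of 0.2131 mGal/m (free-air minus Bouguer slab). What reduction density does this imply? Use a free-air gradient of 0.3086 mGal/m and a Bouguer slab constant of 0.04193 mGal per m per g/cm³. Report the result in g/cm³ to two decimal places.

2.28

0.2131 = 0.3086 − 0.04193 × ρ
ρ = (0.3086 − 0.2131) / 0.04193 = 2.28 g/cm³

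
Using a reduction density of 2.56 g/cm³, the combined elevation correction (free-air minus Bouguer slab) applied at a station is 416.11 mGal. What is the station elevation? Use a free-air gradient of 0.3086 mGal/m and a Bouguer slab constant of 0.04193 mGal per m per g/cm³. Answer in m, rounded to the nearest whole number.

2068

Combined gradient = 0.3086 − 0.04193 × 2.56 = 0.2012592 mGal/m
h = 416.11 / 0.2012592 = 2067.53 m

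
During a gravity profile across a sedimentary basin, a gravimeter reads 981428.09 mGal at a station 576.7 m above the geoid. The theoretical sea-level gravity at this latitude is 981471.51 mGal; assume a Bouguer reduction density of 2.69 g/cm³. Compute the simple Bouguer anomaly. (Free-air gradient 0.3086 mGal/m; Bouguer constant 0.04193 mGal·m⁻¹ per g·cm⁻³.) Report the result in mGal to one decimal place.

69.5

Free-air correction = 0.3086 × 576.7 = 177.97 mGal
Free-air anomaly = 981428.09 − 981471.51 + (177.97) = 134.55 mGal
Bouguer slab correction = 0.04193 × 2.69 × 576.7 = 65.05 mGal
Simple Bouguer anomaly = 134.55 − (65.05) = 69.50 mGal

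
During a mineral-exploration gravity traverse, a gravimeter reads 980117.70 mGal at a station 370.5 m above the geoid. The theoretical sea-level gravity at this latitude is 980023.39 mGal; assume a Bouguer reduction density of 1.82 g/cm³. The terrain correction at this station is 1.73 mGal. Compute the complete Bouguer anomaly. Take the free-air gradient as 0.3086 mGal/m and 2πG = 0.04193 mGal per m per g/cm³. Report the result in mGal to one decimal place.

Free-air correction = 0.3086 × 370.5 = 114.34 mGal
Free-air anomaly = 980117.70 − 980023.39 + (114.34) = 208.65 mGal
Bouguer slab correction = 0.04193 × 1.82 × 370.5 = 28.27 mGal
Simple Bouguer anomaly = 208.65 − (28.27) = 180.38 mGal
Complete Bouguer anomaly = 180.38 + 1.73 = 182.11 mGal

182.1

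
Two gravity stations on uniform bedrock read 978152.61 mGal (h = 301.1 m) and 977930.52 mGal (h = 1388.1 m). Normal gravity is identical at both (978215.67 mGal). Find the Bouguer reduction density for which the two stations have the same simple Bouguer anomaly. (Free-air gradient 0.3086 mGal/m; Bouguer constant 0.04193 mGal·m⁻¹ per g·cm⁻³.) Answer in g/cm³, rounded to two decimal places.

2.49

Δg_obs = 977930.52 − 978152.61 = -222.09 mGal over Δh = 1388.1 − 301.1 = 1087.0 m
Equal Bouguer anomalies ⇒ Δg_obs + (0.3086 − 0.04193ρ)·Δh = 0
0.3086 − 0.04193ρ = −Δg_obs/Δh = 0.20431
ρ = (0.3086 − 0.20431) / 0.04193 = 2.49 g/cm³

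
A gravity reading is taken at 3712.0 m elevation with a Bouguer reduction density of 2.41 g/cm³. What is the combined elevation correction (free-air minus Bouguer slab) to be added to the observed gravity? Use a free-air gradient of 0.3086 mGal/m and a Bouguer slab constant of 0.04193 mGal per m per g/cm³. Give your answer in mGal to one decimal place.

770.4

Combined gradient = 0.3086 − 0.04193 × 2.41 = 0.2075487 mGal/m
Combined elevation correction = 0.2075487 × 3712.0 = 770.4 mGal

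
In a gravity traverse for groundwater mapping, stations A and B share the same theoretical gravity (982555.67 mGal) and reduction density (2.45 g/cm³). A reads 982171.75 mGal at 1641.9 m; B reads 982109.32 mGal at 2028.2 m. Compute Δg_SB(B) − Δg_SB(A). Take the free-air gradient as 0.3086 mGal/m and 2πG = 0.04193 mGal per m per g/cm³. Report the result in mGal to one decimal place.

Δg_SB(A) = 982171.75 − 982555.67 + 0.3086×1641.9 − 0.04193×2.45×1641.9 = -45.90 mGal
Δg_SB(B) = 982109.32 − 982555.67 + 0.3086×2028.2 − 0.04193×2.45×2028.2 = -28.80 mGal
Difference = -28.80 − (-45.90) = 17.10 mGal

17.1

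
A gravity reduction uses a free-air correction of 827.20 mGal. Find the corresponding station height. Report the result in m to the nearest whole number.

2680

h = 827.20 / 0.3086 = 2680.49 m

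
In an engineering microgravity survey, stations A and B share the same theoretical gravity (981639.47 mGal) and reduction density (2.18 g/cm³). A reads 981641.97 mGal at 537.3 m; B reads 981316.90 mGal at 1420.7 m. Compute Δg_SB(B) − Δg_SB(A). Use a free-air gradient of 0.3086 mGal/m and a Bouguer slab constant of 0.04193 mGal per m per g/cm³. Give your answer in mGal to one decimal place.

-133.2

Δg_SB(A) = 981641.97 − 981639.47 + 0.3086×537.3 − 0.04193×2.18×537.3 = 119.20 mGal
Δg_SB(B) = 981316.90 − 981639.47 + 0.3086×1420.7 − 0.04193×2.18×1420.7 = -14.00 mGal
Difference = -14.00 − (119.20) = -133.20 mGal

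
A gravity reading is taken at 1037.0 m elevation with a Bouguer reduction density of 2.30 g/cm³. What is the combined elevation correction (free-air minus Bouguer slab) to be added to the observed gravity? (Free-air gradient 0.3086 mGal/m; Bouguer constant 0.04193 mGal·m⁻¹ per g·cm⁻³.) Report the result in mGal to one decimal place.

220.0

Combined gradient = 0.3086 − 0.04193 × 2.30 = 0.2121610 mGal/m
Combined elevation correction = 0.2121610 × 1037.0 = 220.0 mGal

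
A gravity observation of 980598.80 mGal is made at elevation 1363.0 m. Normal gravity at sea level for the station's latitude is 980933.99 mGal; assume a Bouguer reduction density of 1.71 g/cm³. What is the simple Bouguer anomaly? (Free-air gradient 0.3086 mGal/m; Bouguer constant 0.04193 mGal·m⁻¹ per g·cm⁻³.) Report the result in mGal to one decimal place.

-12.3

Free-air correction = 0.3086 × 1363.0 = 420.62 mGal
Free-air anomaly = 980598.80 − 980933.99 + (420.62) = 85.43 mGal
Bouguer slab correction = 0.04193 × 1.71 × 1363.0 = 97.73 mGal
Simple Bouguer anomaly = 85.43 − (97.73) = -12.30 mGal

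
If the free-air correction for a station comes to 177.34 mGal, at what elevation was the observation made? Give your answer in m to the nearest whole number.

h = 177.34 / 0.3086 = 574.66 m

575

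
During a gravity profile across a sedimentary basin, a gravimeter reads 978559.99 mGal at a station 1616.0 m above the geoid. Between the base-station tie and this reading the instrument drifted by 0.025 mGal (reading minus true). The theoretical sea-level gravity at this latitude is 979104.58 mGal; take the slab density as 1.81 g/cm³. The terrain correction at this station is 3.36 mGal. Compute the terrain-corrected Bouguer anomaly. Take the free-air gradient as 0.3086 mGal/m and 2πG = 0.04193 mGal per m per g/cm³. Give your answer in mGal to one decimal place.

Drift-corrected reading = 978559.99 − (0.025) = 978559.965 mGal
Free-air correction = 0.3086 × 1616.0 = 498.70 mGal
Free-air anomaly = 978559.965 − 979104.58 + (498.70) = -45.915 mGal
Bouguer slab correction = 0.04193 × 1.81 × 1616.0 = 122.64 mGal
Simple Bouguer anomaly = -45.915 − (122.64) = -168.555 mGal
Complete Bouguer anomaly = -168.555 + 3.36 = -165.195 mGal

-165.2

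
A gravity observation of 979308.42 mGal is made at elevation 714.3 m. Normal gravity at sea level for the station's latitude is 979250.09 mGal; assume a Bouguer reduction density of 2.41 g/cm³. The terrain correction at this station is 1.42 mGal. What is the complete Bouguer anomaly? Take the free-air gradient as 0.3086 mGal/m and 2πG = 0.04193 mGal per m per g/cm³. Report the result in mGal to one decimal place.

Free-air correction = 0.3086 × 714.3 = 220.43 mGal
Free-air anomaly = 979308.42 − 979250.09 + (220.43) = 278.76 mGal
Bouguer slab correction = 0.04193 × 2.41 × 714.3 = 72.18 mGal
Simple Bouguer anomaly = 278.76 − (72.18) = 206.58 mGal
Complete Bouguer anomaly = 206.58 + 1.42 = 208.00 mGal

208.0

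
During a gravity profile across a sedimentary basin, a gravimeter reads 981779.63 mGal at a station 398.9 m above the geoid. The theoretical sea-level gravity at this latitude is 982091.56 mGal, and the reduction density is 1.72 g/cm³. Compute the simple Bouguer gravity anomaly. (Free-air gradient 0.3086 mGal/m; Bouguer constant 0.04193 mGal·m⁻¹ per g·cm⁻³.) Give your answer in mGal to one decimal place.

Free-air correction = 0.3086 × 398.9 = 123.10 mGal
Free-air anomaly = 981779.63 − 982091.56 + (123.10) = -188.83 mGal
Bouguer slab correction = 0.04193 × 1.72 × 398.9 = 28.77 mGal
Simple Bouguer anomaly = -188.83 − (28.77) = -217.60 mGal

-217.6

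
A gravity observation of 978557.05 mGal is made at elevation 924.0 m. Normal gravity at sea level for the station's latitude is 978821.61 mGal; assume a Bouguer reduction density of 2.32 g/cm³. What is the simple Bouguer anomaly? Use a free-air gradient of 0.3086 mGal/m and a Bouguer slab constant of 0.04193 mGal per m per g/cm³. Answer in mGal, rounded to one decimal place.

Free-air correction = 0.3086 × 924.0 = 285.15 mGal
Free-air anomaly = 978557.05 − 978821.61 + (285.15) = 20.59 mGal
Bouguer slab correction = 0.04193 × 2.32 × 924.0 = 89.88 mGal
Simple Bouguer anomaly = 20.59 − (89.88) = -69.29 mGal

-69.3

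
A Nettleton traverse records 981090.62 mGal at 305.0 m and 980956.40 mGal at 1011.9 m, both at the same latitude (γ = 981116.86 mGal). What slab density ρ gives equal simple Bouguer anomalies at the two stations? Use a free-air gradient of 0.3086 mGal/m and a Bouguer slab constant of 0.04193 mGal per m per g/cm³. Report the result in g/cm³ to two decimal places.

Δg_obs = 980956.40 − 981090.62 = -134.22 mGal over Δh = 1011.9 − 305.0 = 706.9 m
Equal Bouguer anomalies ⇒ Δg_obs + (0.3086 − 0.04193ρ)·Δh = 0
0.3086 − 0.04193ρ = −Δg_obs/Δh = 0.18987
ρ = (0.3086 − 0.18987) / 0.04193 = 2.83 g/cm³

2.83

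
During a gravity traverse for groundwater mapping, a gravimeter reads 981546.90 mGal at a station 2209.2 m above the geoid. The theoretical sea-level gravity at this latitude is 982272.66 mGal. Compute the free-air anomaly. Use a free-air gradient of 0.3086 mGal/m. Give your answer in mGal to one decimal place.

Free-air correction = 0.3086 × 2209.2 = 681.76 mGal
Free-air anomaly = 981546.90 − 982272.66 + (681.76) = -44.00 mGal

-44.0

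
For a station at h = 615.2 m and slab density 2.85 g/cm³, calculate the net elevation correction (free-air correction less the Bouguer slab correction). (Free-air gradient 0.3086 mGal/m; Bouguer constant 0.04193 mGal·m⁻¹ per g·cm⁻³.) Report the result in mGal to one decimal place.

Combined gradient = 0.3086 − 0.04193 × 2.85 = 0.1890995 mGal/m
Combined elevation correction = 0.1890995 × 615.2 = 116.3 mGal

116.3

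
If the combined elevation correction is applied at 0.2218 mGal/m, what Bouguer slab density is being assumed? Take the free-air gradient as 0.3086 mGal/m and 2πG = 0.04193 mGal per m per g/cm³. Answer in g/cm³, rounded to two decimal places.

0.2218 = 0.3086 − 0.04193 × ρ
ρ = (0.3086 − 0.2218) / 0.04193 = 2.07 g/cm³

2.07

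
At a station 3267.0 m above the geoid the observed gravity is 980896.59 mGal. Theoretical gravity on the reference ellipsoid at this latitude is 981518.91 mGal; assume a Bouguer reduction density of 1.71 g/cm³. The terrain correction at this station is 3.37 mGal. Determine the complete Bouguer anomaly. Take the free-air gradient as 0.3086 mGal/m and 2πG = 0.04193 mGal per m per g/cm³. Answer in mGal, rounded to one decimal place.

Free-air correction = 0.3086 × 3267.0 = 1008.20 mGal
Free-air anomaly = 980896.59 − 981518.91 + (1008.20) = 385.88 mGal
Bouguer slab correction = 0.04193 × 1.71 × 3267.0 = 234.24 mGal
Simple Bouguer anomaly = 385.88 − (234.24) = 151.64 mGal
Complete Bouguer anomaly = 151.64 + 3.37 = 155.01 mGal

155.0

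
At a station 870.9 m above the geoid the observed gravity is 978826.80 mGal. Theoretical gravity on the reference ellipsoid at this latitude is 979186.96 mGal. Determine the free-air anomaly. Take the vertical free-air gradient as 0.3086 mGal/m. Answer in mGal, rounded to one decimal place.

Free-air correction = 0.3086 × 870.9 = 268.76 mGal
Free-air anomaly = 978826.80 − 979186.96 + (268.76) = -91.40 mGal

-91.4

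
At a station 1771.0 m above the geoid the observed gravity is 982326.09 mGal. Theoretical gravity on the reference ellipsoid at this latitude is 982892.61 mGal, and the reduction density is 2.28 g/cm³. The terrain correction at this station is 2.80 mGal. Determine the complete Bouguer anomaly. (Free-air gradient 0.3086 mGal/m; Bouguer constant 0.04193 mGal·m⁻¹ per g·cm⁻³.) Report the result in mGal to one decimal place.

Free-air correction = 0.3086 × 1771.0 = 546.53 mGal
Free-air anomaly = 982326.09 − 982892.61 + (546.53) = -19.99 mGal
Bouguer slab correction = 0.04193 × 2.28 × 1771.0 = 169.31 mGal
Simple Bouguer anomaly = -19.99 − (169.31) = -189.30 mGal
Complete Bouguer anomaly = -189.30 + 2.80 = -186.50 mGal

-186.5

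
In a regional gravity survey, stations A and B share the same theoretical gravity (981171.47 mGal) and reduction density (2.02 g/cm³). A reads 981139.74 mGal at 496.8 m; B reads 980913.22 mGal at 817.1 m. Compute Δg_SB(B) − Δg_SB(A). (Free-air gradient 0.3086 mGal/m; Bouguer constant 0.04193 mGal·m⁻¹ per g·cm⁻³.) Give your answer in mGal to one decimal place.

-154.8

Δg_SB(A) = 981139.74 − 981171.47 + 0.3086×496.8 − 0.04193×2.02×496.8 = 79.50 mGal
Δg_SB(B) = 980913.22 − 981171.47 + 0.3086×817.1 − 0.04193×2.02×817.1 = -75.30 mGal
Difference = -75.30 − (79.50) = -154.80 mGal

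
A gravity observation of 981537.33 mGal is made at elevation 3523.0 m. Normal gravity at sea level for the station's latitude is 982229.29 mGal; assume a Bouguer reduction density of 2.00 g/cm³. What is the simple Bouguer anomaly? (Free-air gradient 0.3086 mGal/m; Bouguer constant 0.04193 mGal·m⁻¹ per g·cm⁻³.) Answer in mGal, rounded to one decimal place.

Free-air correction = 0.3086 × 3523.0 = 1087.20 mGal
Free-air anomaly = 981537.33 − 982229.29 + (1087.20) = 395.24 mGal
Bouguer slab correction = 0.04193 × 2.00 × 3523.0 = 295.44 mGal
Simple Bouguer anomaly = 395.24 − (295.44) = 99.80 mGal

99.8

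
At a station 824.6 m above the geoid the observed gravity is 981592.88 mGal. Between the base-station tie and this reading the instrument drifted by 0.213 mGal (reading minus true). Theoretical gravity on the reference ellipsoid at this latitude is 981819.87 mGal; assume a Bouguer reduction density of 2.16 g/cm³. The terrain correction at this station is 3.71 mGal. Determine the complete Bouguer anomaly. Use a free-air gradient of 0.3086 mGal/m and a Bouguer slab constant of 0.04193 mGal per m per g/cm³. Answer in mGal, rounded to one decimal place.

Drift-corrected reading = 981592.88 − (0.213) = 981592.667 mGal
Free-air correction = 0.3086 × 824.6 = 254.47 mGal
Free-air anomaly = 981592.667 − 981819.87 + (254.47) = 27.267 mGal
Bouguer slab correction = 0.04193 × 2.16 × 824.6 = 74.68 mGal
Simple Bouguer anomaly = 27.267 − (74.68) = -47.413 mGal
Complete Bouguer anomaly = -47.413 + 3.71 = -43.703 mGal

-43.7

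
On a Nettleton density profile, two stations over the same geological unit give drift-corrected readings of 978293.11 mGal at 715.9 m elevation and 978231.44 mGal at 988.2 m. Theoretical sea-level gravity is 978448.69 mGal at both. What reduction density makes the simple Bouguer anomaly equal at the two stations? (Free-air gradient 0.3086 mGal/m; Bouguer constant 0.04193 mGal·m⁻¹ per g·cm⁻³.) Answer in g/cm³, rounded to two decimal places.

1.96

Δg_obs = 978231.44 − 978293.11 = -61.67 mGal over Δh = 988.2 − 715.9 = 272.3 m
Equal Bouguer anomalies ⇒ Δg_obs + (0.3086 − 0.04193ρ)·Δh = 0
0.3086 − 0.04193ρ = −Δg_obs/Δh = 0.22648
ρ = (0.3086 − 0.22648) / 0.04193 = 1.96 g/cm³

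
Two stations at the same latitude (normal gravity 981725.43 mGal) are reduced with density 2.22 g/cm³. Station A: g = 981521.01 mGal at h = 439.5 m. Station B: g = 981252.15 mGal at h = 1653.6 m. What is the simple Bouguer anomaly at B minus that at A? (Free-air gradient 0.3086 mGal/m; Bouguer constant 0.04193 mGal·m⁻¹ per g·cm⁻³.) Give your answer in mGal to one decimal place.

-7.2

Δg_SB(A) = 981521.01 − 981725.43 + 0.3086×439.5 − 0.04193×2.22×439.5 = -109.70 mGal
Δg_SB(B) = 981252.15 − 981725.43 + 0.3086×1653.6 − 0.04193×2.22×1653.6 = -116.90 mGal
Difference = -116.90 − (-109.70) = -7.20 mGal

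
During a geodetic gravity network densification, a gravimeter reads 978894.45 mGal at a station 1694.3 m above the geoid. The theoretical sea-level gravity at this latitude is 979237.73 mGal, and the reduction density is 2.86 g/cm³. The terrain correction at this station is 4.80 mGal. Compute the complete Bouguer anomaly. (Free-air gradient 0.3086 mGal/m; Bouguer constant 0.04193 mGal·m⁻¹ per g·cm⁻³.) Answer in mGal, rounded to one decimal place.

Free-air correction = 0.3086 × 1694.3 = 522.86 mGal
Free-air anomaly = 978894.45 − 979237.73 + (522.86) = 179.58 mGal
Bouguer slab correction = 0.04193 × 2.86 × 1694.3 = 203.18 mGal
Simple Bouguer anomaly = 179.58 − (203.18) = -23.60 mGal
Complete Bouguer anomaly = -23.60 + 4.80 = -18.80 mGal

-18.8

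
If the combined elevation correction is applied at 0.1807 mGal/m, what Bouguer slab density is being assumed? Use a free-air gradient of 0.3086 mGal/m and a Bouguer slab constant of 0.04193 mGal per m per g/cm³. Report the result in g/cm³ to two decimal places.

0.1807 = 0.3086 − 0.04193 × ρ
ρ = (0.3086 − 0.1807) / 0.04193 = 3.05 g/cm³

3.05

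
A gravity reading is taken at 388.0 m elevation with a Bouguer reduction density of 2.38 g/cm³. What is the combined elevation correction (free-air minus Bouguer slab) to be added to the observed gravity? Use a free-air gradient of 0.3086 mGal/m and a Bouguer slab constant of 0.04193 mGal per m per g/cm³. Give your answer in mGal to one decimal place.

Combined gradient = 0.3086 − 0.04193 × 2.38 = 0.2088066 mGal/m
Combined elevation correction = 0.2088066 × 388.0 = 81.0 mGal

81.0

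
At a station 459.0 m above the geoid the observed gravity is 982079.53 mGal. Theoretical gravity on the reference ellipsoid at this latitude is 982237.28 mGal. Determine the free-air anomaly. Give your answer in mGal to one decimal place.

Free-air correction = 0.3086 × 459.0 = 141.65 mGal
Free-air anomaly = 982079.53 − 982237.28 + (141.65) = -16.10 mGal

-16.1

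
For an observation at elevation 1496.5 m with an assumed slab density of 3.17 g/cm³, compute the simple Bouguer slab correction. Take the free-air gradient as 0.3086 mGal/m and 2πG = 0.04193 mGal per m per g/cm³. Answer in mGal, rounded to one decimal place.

198.9

Bouguer slab correction = 0.04193 × 3.17 × 1496.5 = 198.9 mGal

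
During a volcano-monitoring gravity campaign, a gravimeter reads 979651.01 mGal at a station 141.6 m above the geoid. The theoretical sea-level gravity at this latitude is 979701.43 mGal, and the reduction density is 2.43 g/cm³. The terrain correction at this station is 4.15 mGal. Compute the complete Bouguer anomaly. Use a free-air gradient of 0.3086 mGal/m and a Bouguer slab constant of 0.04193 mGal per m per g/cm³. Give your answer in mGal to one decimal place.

Free-air correction = 0.3086 × 141.6 = 43.70 mGal
Free-air anomaly = 979651.01 − 979701.43 + (43.70) = -6.72 mGal
Bouguer slab correction = 0.04193 × 2.43 × 141.6 = 14.43 mGal
Simple Bouguer anomaly = -6.72 − (14.43) = -21.15 mGal
Complete Bouguer anomaly = -21.15 + 4.15 = -17.00 mGal

-17.0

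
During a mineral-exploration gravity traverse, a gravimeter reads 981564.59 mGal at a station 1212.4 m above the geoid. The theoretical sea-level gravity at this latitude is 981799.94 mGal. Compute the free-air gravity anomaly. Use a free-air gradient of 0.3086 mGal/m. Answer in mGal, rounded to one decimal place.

Free-air correction = 0.3086 × 1212.4 = 374.15 mGal
Free-air anomaly = 981564.59 − 981799.94 + (374.15) = 138.80 mGal

138.8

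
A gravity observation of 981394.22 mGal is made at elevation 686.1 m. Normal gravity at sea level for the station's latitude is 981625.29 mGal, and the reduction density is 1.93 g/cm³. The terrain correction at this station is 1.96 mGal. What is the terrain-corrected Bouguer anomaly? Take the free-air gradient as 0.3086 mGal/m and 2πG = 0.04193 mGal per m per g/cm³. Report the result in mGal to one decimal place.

Free-air correction = 0.3086 × 686.1 = 211.73 mGal
Free-air anomaly = 981394.22 − 981625.29 + (211.73) = -19.34 mGal
Bouguer slab correction = 0.04193 × 1.93 × 686.1 = 55.52 mGal
Simple Bouguer anomaly = -19.34 − (55.52) = -74.86 mGal
Complete Bouguer anomaly = -74.86 + 1.96 = -72.90 mGal

-72.9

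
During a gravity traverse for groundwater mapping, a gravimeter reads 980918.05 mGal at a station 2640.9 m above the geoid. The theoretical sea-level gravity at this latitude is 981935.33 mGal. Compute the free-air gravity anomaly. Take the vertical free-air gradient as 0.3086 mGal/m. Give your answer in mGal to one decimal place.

Free-air correction = 0.3086 × 2640.9 = 814.98 mGal
Free-air anomaly = 980918.05 − 981935.33 + (814.98) = -202.30 mGal

-202.3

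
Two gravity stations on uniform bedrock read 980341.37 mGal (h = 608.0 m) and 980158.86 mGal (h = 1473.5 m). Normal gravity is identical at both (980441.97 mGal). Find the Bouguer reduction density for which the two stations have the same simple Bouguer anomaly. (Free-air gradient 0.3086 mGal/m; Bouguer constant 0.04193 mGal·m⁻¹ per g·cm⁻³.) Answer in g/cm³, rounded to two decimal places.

Δg_obs = 980158.86 − 980341.37 = -182.51 mGal over Δh = 1473.5 − 608.0 = 865.5 m
Equal Bouguer anomalies ⇒ Δg_obs + (0.3086 − 0.04193ρ)·Δh = 0
0.3086 − 0.04193ρ = −Δg_obs/Δh = 0.21087
ρ = (0.3086 − 0.21087) / 0.04193 = 2.33 g/cm³

2.33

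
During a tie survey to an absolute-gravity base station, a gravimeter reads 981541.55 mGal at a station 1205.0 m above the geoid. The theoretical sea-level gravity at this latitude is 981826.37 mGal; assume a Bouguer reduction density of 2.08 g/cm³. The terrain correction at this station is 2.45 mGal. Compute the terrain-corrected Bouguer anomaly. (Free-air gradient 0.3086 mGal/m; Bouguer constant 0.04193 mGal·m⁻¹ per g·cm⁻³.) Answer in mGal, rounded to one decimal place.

Free-air correction = 0.3086 × 1205.0 = 371.86 mGal
Free-air anomaly = 981541.55 − 981826.37 + (371.86) = 87.04 mGal
Bouguer slab correction = 0.04193 × 2.08 × 1205.0 = 105.09 mGal
Simple Bouguer anomaly = 87.04 − (105.09) = -18.05 mGal
Complete Bouguer anomaly = -18.05 + 2.45 = -15.60 mGal

-15.6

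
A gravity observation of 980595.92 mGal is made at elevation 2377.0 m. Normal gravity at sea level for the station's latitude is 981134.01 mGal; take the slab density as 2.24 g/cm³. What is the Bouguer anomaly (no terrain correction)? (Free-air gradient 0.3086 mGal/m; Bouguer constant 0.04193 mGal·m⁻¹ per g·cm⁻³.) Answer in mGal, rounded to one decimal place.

Free-air correction = 0.3086 × 2377.0 = 733.54 mGal
Free-air anomaly = 980595.92 − 981134.01 + (733.54) = 195.45 mGal
Bouguer slab correction = 0.04193 × 2.24 × 2377.0 = 223.26 mGal
Simple Bouguer anomaly = 195.45 − (223.26) = -27.81 mGal

-27.8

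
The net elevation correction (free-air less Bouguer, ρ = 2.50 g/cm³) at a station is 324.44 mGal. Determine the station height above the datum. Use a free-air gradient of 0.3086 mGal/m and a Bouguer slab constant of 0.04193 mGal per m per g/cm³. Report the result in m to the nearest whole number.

Combined gradient = 0.3086 − 0.04193 × 2.50 = 0.2037750 mGal/m
h = 324.44 / 0.2037750 = 1592.15 m

1592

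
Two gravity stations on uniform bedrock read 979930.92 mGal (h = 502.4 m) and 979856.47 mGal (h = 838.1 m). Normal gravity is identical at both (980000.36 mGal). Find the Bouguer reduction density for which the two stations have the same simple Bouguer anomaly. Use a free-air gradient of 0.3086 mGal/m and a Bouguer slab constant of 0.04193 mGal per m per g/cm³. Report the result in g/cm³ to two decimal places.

Δg_obs = 979856.47 − 979930.92 = -74.45 mGal over Δh = 838.1 − 502.4 = 335.7 m
Equal Bouguer anomalies ⇒ Δg_obs + (0.3086 − 0.04193ρ)·Δh = 0
0.3086 − 0.04193ρ = −Δg_obs/Δh = 0.22178
ρ = (0.3086 − 0.22178) / 0.04193 = 2.07 g/cm³

2.07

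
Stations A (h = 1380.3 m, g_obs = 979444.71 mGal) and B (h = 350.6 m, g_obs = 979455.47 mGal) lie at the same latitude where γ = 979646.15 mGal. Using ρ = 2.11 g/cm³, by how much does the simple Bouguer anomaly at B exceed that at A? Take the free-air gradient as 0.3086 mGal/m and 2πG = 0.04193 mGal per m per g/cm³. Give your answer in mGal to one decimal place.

Δg_SB(A) = 979444.71 − 979646.15 + 0.3086×1380.3 − 0.04193×2.11×1380.3 = 102.40 mGal
Δg_SB(B) = 979455.47 − 979646.15 + 0.3086×350.6 − 0.04193×2.11×350.6 = -113.50 mGal
Difference = -113.50 − (102.40) = -215.90 mGal

-215.9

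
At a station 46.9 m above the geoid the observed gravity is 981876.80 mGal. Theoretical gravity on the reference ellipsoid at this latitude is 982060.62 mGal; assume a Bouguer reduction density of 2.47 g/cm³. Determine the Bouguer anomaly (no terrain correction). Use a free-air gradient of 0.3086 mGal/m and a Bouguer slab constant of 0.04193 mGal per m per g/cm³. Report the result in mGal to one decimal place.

-174.2

Free-air correction = 0.3086 × 46.9 = 14.47 mGal
Free-air anomaly = 981876.80 − 982060.62 + (14.47) = -169.35 mGal
Bouguer slab correction = 0.04193 × 2.47 × 46.9 = 4.86 mGal
Simple Bouguer anomaly = -169.35 − (4.86) = -174.21 mGal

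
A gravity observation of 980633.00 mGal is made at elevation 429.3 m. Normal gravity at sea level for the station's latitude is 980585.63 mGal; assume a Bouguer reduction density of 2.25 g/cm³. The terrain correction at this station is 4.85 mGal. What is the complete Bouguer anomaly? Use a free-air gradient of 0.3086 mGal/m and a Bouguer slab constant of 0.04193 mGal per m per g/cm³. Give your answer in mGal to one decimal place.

Free-air correction = 0.3086 × 429.3 = 132.48 mGal
Free-air anomaly = 980633.00 − 980585.63 + (132.48) = 179.85 mGal
Bouguer slab correction = 0.04193 × 2.25 × 429.3 = 40.50 mGal
Simple Bouguer anomaly = 179.85 − (40.50) = 139.35 mGal
Complete Bouguer anomaly = 139.35 + 4.85 = 144.20 mGal

144.2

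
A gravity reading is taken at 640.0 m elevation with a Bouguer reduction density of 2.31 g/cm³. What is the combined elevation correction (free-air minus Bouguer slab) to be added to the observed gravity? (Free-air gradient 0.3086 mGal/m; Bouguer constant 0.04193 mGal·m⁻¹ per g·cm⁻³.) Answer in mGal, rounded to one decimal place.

Combined gradient = 0.3086 − 0.04193 × 2.31 = 0.2117417 mGal/m
Combined elevation correction = 0.2117417 × 640.0 = 135.5 mGal

135.5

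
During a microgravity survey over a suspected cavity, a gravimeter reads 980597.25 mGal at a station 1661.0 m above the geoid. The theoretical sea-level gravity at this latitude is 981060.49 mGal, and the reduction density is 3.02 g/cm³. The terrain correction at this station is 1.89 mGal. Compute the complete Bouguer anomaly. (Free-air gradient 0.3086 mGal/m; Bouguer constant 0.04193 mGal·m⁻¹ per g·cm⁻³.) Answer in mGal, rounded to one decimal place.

-159.1

Free-air correction = 0.3086 × 1661.0 = 512.58 mGal
Free-air anomaly = 980597.25 − 981060.49 + (512.58) = 49.34 mGal
Bouguer slab correction = 0.04193 × 3.02 × 1661.0 = 210.33 mGal
Simple Bouguer anomaly = 49.34 − (210.33) = -160.99 mGal
Complete Bouguer anomaly = -160.99 + 1.89 = -159.10 mGal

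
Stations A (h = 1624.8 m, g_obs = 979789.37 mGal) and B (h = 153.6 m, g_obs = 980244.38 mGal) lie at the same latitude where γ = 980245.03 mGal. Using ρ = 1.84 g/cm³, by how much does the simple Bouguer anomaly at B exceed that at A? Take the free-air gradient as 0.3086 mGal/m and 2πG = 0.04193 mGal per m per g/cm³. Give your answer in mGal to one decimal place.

114.5

Δg_SB(A) = 979789.37 − 980245.03 + 0.3086×1624.8 − 0.04193×1.84×1624.8 = -79.60 mGal
Δg_SB(B) = 980244.38 − 980245.03 + 0.3086×153.6 − 0.04193×1.84×153.6 = 34.90 mGal
Difference = 34.90 − (-79.60) = 114.50 mGal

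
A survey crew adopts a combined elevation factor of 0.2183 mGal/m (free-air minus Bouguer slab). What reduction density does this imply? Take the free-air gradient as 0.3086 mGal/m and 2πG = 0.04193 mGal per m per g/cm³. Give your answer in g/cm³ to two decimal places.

0.2183 = 0.3086 − 0.04193 × ρ
ρ = (0.3086 − 0.2183) / 0.04193 = 2.15 g/cm³

2.15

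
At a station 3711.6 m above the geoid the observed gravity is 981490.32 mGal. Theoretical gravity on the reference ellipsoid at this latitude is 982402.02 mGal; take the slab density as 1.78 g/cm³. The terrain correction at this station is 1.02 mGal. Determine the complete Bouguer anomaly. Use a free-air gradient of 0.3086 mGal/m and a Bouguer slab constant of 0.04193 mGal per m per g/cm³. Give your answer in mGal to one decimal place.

-42.3

Free-air correction = 0.3086 × 3711.6 = 1145.40 mGal
Free-air anomaly = 981490.32 − 982402.02 + (1145.40) = 233.70 mGal
Bouguer slab correction = 0.04193 × 1.78 × 3711.6 = 277.02 mGal
Simple Bouguer anomaly = 233.70 − (277.02) = -43.32 mGal
Complete Bouguer anomaly = -43.32 + 1.02 = -42.30 mGal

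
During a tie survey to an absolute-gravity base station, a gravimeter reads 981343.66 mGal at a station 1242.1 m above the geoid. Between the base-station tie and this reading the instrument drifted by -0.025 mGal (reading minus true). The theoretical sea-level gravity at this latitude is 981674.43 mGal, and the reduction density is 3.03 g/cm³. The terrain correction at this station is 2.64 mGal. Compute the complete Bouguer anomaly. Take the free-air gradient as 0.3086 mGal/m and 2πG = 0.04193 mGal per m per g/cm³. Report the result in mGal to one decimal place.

-102.6

Drift-corrected reading = 981343.66 − (-0.025) = 981343.685 mGal
Free-air correction = 0.3086 × 1242.1 = 383.31 mGal
Free-air anomaly = 981343.685 − 981674.43 + (383.31) = 52.565 mGal
Bouguer slab correction = 0.04193 × 3.03 × 1242.1 = 157.81 mGal
Simple Bouguer anomaly = 52.565 − (157.81) = -105.245 mGal
Complete Bouguer anomaly = -105.245 + 2.64 = -102.605 mGal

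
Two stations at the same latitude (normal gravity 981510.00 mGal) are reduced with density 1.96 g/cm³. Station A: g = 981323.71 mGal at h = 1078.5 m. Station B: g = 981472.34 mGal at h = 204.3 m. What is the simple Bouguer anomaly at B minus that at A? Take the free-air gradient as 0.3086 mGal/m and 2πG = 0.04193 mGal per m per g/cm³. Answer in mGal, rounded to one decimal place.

Δg_SB(A) = 981323.71 − 981510.00 + 0.3086×1078.5 − 0.04193×1.96×1078.5 = 57.90 mGal
Δg_SB(B) = 981472.34 − 981510.00 + 0.3086×204.3 − 0.04193×1.96×204.3 = 8.60 mGal
Difference = 8.60 − (57.90) = -49.30 mGal

-49.3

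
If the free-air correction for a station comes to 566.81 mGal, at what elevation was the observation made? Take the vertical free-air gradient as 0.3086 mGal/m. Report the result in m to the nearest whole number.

h = 566.81 / 0.3086 = 1836.71 m

1837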